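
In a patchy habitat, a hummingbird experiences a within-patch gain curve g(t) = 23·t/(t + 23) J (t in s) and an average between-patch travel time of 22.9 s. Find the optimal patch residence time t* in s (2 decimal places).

By the marginal value theorem, leave when the instantaneous gain rate g'(t) equals the habitat-wide average g(t)/(T + t).
g'(t) = 23·23/(t + 23)². Setting 23·23/(t+23)² = 23t/[(t+23)(22.9+t)] gives 23(22.9+t) = t(t+23), so t² = 23×22.9 = 526.7.
t* = √526.7 = 22.95 s.

22.95 s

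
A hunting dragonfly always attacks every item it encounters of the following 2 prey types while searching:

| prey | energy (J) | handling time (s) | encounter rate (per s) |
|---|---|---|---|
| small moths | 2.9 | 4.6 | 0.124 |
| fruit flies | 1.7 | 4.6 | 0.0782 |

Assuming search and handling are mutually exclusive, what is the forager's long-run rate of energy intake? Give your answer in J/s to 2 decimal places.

0.26 J/s

Energy encountered per unit search time: 0.124×2.9 + 0.0782×1.7 = 0.4925 J/s.
Handling time per unit search time: 0.124×4.6 + 0.0782×4.6 = 0.9301.
Rate = 0.4925/(1 + 0.9301) = 0.2552 J/s.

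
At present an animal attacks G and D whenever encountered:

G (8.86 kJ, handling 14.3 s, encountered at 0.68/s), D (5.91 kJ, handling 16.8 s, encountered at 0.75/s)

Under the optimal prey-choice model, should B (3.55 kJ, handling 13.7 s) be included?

No

Current rate: (0.68×8.86 + 0.75×5.91)/(1 + 0.68×14.3 + 0.75×16.8) = 0.4483 kJ/s.
Profitability of B: 3.55/13.7 = 0.2591 kJ/s.
Since 0.2591 < R, time spent handling B is better spent searching.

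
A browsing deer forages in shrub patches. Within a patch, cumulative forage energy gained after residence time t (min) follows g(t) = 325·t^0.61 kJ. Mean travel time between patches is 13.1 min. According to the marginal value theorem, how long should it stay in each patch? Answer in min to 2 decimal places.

By the marginal value theorem, leave when the instantaneous gain rate g'(t) equals the habitat-wide average g(t)/(T + t).
g'(t) = 0.61·325·t^-0.39. Setting 0.61·325·t^-0.39 = 325·t^0.61/(13.1+t) gives 0.61(13.1+t) = t, so 0.39·t = 0.61×13.1.
t* = 0.61×13.1/0.39 = 20.49 min.

20.49 min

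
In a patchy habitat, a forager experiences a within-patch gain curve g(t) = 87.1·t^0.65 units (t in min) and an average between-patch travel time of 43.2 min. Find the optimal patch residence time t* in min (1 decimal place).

80.2 min

Maximise g(t)/(T+t): set derivative to zero → g'(t)(T+t) = g(t).
g'(t) = 0.65·87.1·t^-0.35. Setting 0.65·87.1·t^-0.35 = 87.1·t^0.65/(43.2+t) gives 0.65(43.2+t) = t, so 0.35·t = 0.65×43.2.
t* = 0.65×43.2/0.35 = 80.23 min.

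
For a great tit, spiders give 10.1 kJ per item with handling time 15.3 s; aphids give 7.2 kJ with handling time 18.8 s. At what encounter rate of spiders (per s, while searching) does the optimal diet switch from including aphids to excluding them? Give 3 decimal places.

0.090 per s

At the threshold, the rate on spiders alone equals the profitability of aphids: λ·10.1/(1 + λ·15.3) = 7.2/18.8 = 0.383.
Rearranging, λ(10.1 − 0.383×15.3) = 0.383, so λ = 0.383/4.24 = 0.09032 per s.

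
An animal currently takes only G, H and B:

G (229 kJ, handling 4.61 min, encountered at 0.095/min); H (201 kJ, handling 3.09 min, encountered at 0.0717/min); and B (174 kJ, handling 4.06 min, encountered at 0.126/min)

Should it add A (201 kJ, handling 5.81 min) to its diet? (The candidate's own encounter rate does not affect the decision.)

Yes

On G, H and B alone, R = ΣλE/(1+Σλh) = 58.09/2.171 = 26.76 kJ/min.
Profitability of A: 201/5.81 = 34.6 kJ/min.
Since 34.6 > R, including A increases the long-run rate.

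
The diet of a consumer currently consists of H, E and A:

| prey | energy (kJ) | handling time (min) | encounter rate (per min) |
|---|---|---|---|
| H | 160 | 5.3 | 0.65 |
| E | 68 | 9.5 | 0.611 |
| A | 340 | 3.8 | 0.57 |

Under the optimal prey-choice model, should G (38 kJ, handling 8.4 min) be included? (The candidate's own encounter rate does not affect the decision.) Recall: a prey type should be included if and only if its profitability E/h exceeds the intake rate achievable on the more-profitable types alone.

No

Current rate: (0.65×160 + 0.611×68 + 0.57×340)/(1 + 0.65×5.3 + 0.611×9.5 + 0.57×3.8) = 27.33 kJ/min.
Profitability of G: 38/8.4 = 4.524 kJ/min.
Since 4.524 < R, time spent handling G is better spent searching.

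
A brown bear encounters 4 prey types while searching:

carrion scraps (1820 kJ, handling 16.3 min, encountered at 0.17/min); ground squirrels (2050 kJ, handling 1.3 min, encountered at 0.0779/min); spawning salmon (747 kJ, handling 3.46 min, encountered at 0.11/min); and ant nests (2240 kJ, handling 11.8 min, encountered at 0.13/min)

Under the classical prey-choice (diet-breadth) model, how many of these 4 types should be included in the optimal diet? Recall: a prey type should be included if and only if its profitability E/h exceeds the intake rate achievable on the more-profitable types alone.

3

Rank by E/h (kJ/min): ground squirrels 1.58e+03, spawning salmon 216, ant nests 190, carrion scraps 112. Include each in turn until the next type's E/h falls below the running intake rate.
Rate on top 1: 145. spawning salmon: 216 > 145 → include.
Rate on top 2: 163.2. ant nests: 190 > 163.2 → include.
Rate on top 3: 176.8. carrion scraps: 112 < 176.8 → exclude; stop.
Optimal diet: ground squirrels, spawning salmon, ant nests — 3 of 4 types.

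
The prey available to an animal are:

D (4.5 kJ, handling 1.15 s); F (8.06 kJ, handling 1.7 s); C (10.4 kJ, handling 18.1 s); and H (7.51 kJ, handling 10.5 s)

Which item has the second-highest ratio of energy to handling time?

D

Profitability E/h (kJ/s): D = 4.5/1.15 = 3.91, F = 8.06/1.7 = 4.74, C = 10.4/18.1 = 0.575, H = 7.51/10.5 = 0.715.
Ranked: F > D > H > C.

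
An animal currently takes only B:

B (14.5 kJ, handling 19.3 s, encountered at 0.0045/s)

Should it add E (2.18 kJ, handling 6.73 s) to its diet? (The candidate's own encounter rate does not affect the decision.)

Intake rate on the current diet: R = (0.0045×14.5) / (1 + 0.0045×19.3) = 0.06525/1.087 = 0.06004 kJ/s.
E: E/h = 2.18/6.73 = 0.3239 kJ/s.
0.3239 > 0.06004, so adding E raises the average — include it.

Yes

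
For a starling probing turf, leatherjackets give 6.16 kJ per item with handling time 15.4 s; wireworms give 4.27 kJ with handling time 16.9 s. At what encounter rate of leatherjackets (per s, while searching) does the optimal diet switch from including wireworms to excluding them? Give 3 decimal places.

0.111 per s

Drop wireworms once their profitability E₂/h₂ falls below the rate achievable on leatherjackets alone: E₂/h₂ = λE₁/(1 + λh₁).
Solve for λ: λE₁h₂ = E₂(1 + λh₁) → λ(E₁h₂ − E₂h₁) = E₂ → λ = E₂/(E₁h₂ − E₂h₁).
λ = 4.27/(6.16×16.9 − 4.27×15.4) = 4.27/38.35 = 0.1114 per s.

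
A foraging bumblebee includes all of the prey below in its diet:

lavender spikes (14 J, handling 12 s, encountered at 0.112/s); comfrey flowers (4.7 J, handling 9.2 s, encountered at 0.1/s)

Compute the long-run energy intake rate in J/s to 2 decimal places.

R = Σλ_iE_i / (1 + Σλ_ih_i)
Numerator: 0.112×14 + 0.1×4.7 = 2.038
Denominator: 1 + 0.112×12 + 0.1×9.2 = 3.264
R = 2.038/3.264 = 0.6244 J/s

0.62 J/s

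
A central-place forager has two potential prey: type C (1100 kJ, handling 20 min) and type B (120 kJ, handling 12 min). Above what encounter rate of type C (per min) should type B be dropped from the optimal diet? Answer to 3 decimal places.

The zero-one rule: include type B iff E₂/h₂ > λE₁/(1+λh₁). Equality gives the switch point.
λE₁h₂ = E₂ + λE₂h₁ ⇒ λ = E₂/(E₁h₂ − E₂h₁) = 120/(1.32e+04 − 2400) = 0.01111 per min.

0.011 per min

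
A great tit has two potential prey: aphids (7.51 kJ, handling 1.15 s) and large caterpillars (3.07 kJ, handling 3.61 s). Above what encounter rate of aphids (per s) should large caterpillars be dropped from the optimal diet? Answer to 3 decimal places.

At the threshold, the rate on aphids alone equals the profitability of large caterpillars: λ·7.51/(1 + λ·1.15) = 3.07/3.61 = 0.8504.
Rearranging, λ(7.51 − 0.8504×1.15) = 0.8504, so λ = 0.8504/6.532 = 0.1302 per s.

0.130 per s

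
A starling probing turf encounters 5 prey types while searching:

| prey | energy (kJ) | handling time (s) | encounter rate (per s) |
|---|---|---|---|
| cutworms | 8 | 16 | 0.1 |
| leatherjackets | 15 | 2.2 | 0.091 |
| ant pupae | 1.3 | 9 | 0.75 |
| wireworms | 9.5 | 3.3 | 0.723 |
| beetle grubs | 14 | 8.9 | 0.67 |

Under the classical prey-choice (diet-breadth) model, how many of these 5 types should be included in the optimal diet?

2

Profitabilities (E/h, kJ/s): leatherjackets 6.82, wireworms 2.88, beetle grubs 1.57, cutworms 0.5, ant pupae 0.144. Add prey in this order while the next type's profitability exceeds the intake rate on those already taken.
Rate on top 1: 1.137. wireworms: 2.88 > 1.137 → include.
Rate on top 2: 2.296. beetle grubs: 1.57 < 2.296 → exclude; stop.
Optimal diet: leatherjackets, wireworms — 2 of 5 types.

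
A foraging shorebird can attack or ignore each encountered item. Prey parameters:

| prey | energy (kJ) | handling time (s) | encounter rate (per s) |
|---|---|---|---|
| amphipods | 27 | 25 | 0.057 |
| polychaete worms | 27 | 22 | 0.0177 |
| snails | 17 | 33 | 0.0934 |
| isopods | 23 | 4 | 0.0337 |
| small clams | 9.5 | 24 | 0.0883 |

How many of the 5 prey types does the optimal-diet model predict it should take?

Rank by E/h (kJ/s): isopods 5.75, polychaete worms 1.23, amphipods 1.08, snails 0.515, small clams 0.396. Include each in turn until the next type's E/h falls below the running intake rate.
Rate on top 1: 0.683. polychaete worms: 1.23 > 0.683 → include.
Rate on top 2: 0.8221. amphipods: 1.08 > 0.8221 → include.
Rate on top 3: 0.9467. snails: 0.515 < 0.9467 → exclude; stop.
Optimal diet: isopods, polychaete worms, amphipods — 3 of 5 types.

3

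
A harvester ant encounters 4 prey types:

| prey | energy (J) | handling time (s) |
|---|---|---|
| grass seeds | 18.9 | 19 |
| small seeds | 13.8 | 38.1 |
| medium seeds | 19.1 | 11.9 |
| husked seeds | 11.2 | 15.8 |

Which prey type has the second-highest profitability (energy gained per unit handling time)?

grass seeds

Profitability E/h (J/s): grass seeds = 18.9/19 = 0.995, small seeds = 13.8/38.1 = 0.362, medium seeds = 19.1/11.9 = 1.61, husked seeds = 11.2/15.8 = 0.709.
Ranked: medium seeds > grass seeds > husked seeds > small seeds.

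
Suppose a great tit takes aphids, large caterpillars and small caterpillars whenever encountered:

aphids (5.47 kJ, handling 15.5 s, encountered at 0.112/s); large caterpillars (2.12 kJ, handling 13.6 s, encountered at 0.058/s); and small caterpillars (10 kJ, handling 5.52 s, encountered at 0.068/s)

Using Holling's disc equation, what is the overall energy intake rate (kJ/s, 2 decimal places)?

0.36 kJ/s

R = Σλ_iE_i / (1 + Σλ_ih_i)
Numerator: 0.112×5.47 + 0.058×2.12 + 0.068×10 = 1.416
Denominator: 1 + 0.112×15.5 + 0.058×13.6 + 0.068×5.52 = 3.9
R = 1.416/3.9 = 0.363 kJ/s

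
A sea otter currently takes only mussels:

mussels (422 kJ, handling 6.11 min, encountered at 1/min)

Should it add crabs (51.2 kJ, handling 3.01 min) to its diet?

No

On mussels alone, R = ΣλE/(1+Σλh) = 422/7.11 = 59.35 kJ/min.
Profitability of crabs: 51.2/3.01 = 17.01 kJ/min.
17.01 < 59.35, so adding crabs would lower the average — exclude it.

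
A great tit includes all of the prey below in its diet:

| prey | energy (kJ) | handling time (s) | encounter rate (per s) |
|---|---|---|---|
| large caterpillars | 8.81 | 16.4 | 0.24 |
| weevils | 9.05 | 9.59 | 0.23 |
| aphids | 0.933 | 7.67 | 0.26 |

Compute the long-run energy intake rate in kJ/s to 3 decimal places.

0.486 kJ/s

Energy encountered per unit search time: 0.24×8.81 + 0.23×9.05 + 0.26×0.933 = 4.438 kJ/s.
Handling time per unit search time: 0.24×16.4 + 0.23×9.59 + 0.26×7.67 = 8.136.
Rate = 4.438/(1 + 8.136) = 0.4858 kJ/s.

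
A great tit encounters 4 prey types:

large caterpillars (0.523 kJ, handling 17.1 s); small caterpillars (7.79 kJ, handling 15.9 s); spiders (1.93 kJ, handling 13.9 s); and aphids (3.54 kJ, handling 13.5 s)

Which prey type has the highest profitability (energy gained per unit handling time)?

Profitability E/h (kJ/s): large caterpillars = 0.523/17.1 = 0.0306, small caterpillars = 7.79/15.9 = 0.49, spiders = 1.93/13.9 = 0.139, aphids = 3.54/13.5 = 0.262.
Ranked: small caterpillars > aphids > spiders > large caterpillars.

small caterpillars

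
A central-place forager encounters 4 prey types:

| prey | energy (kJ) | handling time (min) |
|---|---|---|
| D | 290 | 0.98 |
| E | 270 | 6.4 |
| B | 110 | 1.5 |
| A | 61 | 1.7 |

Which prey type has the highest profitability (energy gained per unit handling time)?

D

In descending order of E/h:
D: 290/0.98 = 296 kJ/min
B: 110/1.5 = 73.3 kJ/min
E: 270/6.4 = 42.2 kJ/min
A: 61/1.7 = 35.9 kJ/min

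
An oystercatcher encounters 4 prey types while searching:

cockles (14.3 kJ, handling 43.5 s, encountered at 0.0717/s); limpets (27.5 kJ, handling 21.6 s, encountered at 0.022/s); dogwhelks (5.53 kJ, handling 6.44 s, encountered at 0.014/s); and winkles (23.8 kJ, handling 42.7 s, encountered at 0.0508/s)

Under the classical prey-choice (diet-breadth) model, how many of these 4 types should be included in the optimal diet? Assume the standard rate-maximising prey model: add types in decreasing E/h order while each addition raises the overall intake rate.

3

Rank by E/h (kJ/s): limpets 1.27, dogwhelks 0.859, winkles 0.557, cockles 0.329. Include each in turn until the next type's E/h falls below the running intake rate.
Rate on top 1: 0.4101. dogwhelks: 0.859 > 0.4101 → include.
Rate on top 2: 0.436. winkles: 0.557 > 0.436 → include.
Rate on top 3: 0.5065. cockles: 0.329 < 0.5065 → exclude; stop.
Optimal diet: limpets, dogwhelks, winkles — 3 of 4 types.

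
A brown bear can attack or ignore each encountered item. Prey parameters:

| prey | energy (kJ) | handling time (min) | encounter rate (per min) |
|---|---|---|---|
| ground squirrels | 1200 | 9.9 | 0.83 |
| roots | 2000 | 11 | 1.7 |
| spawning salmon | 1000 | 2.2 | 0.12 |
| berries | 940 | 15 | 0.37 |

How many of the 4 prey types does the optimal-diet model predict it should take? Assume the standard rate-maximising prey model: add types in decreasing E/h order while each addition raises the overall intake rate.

Rank by E/h (kJ/min): spawning salmon 455, roots 182, ground squirrels 121, berries 62.7. Include each in turn until the next type's E/h falls below the running intake rate.
Rate on top 1: 94.94. roots: 182 > 94.94 → include.
Rate on top 2: 176.3. ground squirrels: 121 < 176.3 → exclude; stop.
Optimal diet: spawning salmon, roots — 2 of 4 types.

2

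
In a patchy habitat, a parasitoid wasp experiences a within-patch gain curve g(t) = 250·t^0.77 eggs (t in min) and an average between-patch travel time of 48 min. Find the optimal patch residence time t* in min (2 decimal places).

Optimal t* satisfies g'(t*) = g(t*)/(T + t*).
g'(t) = 0.77·250·t^-0.23. Setting 0.77·250·t^-0.23 = 250·t^0.77/(48+t) gives 0.77(48+t) = t, so 0.23·t = 0.77×48.
t* = 0.77×48/0.23 = 160.7 min.

160.70 min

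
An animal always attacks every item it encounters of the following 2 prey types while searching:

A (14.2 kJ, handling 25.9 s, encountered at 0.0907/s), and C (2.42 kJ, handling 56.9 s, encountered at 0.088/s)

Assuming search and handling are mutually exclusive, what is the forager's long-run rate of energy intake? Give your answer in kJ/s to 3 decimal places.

R = Σλ_iE_i / (1 + Σλ_ih_i)
Numerator: 0.0907×14.2 + 0.088×2.42 = 1.501
Denominator: 1 + 0.0907×25.9 + 0.088×56.9 = 8.356
R = 1.501/8.356 = 0.1796 kJ/s

0.180 kJ/s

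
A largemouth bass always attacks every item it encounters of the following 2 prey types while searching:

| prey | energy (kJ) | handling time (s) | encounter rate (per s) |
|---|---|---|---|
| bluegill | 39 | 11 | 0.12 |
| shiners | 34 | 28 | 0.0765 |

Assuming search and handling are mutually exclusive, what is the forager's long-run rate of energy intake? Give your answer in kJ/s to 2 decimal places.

1.63 kJ/s

Energy encountered per unit search time: 0.12×39 + 0.0765×34 = 7.281 kJ/s.
Handling time per unit search time: 0.12×11 + 0.0765×28 = 3.462.
Rate = 7.281/(1 + 3.462) = 1.632 kJ/s.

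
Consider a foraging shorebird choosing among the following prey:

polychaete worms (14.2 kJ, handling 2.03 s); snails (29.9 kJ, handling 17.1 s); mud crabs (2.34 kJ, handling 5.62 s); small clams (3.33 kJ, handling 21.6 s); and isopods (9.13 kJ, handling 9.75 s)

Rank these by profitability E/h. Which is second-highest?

In descending order of E/h:
polychaete worms: 14.2/2.03 = 7 kJ/s
snails: 29.9/17.1 = 1.75 kJ/s
isopods: 9.13/9.75 = 0.936 kJ/s
mud crabs: 2.34/5.62 = 0.416 kJ/s
small clams: 3.33/21.6 = 0.154 kJ/s

snails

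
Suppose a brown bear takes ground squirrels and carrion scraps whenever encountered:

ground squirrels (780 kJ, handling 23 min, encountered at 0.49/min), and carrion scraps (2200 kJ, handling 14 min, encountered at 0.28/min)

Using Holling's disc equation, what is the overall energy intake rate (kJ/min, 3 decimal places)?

R = (0.49×780 + 0.28×2200) / (1 + 0.49×23 + 0.28×14) = 998.2/16.19 = 61.66 kJ/min.

61.655 kJ/min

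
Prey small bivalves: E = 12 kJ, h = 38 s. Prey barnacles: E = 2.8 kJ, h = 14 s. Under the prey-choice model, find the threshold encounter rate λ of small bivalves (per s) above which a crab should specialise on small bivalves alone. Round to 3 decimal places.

0.045 per s

The zero-one rule: include barnacles iff E₂/h₂ > λE₁/(1+λh₁). Equality gives the switch point.
λE₁h₂ = E₂ + λE₂h₁ ⇒ λ = E₂/(E₁h₂ − E₂h₁) = 2.8/(168 − 106.4) = 0.04545 per s.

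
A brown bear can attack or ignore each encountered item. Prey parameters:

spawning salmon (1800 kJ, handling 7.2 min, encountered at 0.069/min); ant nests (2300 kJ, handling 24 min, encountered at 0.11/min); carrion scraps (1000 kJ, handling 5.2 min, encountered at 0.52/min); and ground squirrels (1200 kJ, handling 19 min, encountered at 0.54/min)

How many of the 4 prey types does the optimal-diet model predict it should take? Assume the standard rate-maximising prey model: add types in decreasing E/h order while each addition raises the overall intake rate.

2

E/h in descending order: spawning salmon 250, carrion scraps 192, ant nests 95.8, ground squirrels 63.2 kJ/min. The optimal diet is the largest prefix of this list for which every included type satisfies E_i/h_i > R on the types above it.
Rate on top 1: 82.98. carrion scraps: 192 > 82.98 → include.
Rate on top 2: 153.4. ant nests: 95.8 < 153.4 → exclude; stop.
Optimal diet: spawning salmon, carrion scraps — 2 of 4 types.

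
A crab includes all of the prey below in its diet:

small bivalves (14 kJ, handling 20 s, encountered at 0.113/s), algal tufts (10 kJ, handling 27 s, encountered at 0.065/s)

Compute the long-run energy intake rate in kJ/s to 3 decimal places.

0.445 kJ/s

Energy encountered per unit search time: 0.113×14 + 0.065×10 = 2.232 kJ/s.
Handling time per unit search time: 0.113×20 + 0.065×27 = 4.015.
Rate = 2.232/(1 + 4.015) = 0.4451 kJ/s.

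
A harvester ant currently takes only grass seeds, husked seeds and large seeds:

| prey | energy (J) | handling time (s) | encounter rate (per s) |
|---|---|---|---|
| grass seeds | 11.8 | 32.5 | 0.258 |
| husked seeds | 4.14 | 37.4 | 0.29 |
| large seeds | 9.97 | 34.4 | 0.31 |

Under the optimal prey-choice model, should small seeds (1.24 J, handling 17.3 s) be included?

No

Current rate: (0.258×11.8 + 0.29×4.14 + 0.31×9.97)/(1 + 0.258×32.5 + 0.29×37.4 + 0.31×34.4) = 0.2374 J/s.
small seeds: E/h = 1.24/17.3 = 0.07168 J/s.
0.07168 < 0.2374, so adding small seeds would lower the average — exclude it.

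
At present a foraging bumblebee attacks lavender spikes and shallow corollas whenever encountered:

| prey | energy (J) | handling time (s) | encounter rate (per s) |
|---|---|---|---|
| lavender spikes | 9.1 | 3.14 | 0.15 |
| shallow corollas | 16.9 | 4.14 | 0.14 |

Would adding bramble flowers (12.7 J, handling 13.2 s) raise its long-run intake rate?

On lavender spikes and shallow corollas alone, R = ΣλE/(1+Σλh) = 3.731/2.051 = 1.819 J/s.
Profitability of bramble flowers: 12.7/13.2 = 0.9621 J/s.
0.9621 < 1.819, so adding bramble flowers would lower the average — exclude it.

No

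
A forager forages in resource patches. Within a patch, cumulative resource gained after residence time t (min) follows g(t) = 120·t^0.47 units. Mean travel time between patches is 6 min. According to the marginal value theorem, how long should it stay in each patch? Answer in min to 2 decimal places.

By the marginal value theorem, leave when the instantaneous gain rate g'(t) equals the habitat-wide average g(t)/(T + t).
g'(t) = 0.47·120·t^-0.53. Setting 0.47·120·t^-0.53 = 120·t^0.47/(6+t) gives 0.47(6+t) = t, so 0.53·t = 0.47×6.
t* = 0.47×6/0.53 = 5.321 min.

5.32 min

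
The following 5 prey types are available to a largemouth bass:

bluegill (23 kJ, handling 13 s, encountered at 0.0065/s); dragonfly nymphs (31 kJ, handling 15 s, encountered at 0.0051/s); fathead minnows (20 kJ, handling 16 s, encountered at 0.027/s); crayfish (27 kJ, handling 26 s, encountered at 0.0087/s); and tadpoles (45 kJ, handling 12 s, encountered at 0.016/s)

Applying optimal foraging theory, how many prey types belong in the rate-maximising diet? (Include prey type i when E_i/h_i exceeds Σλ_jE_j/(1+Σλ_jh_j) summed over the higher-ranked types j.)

Rank by E/h (kJ/s): tadpoles 3.75, dragonfly nymphs 2.07, bluegill 1.77, fathead minnows 1.25, crayfish 1.04. Include each in turn until the next type's E/h falls below the running intake rate.
Rate on top 1: 0.604. dragonfly nymphs: 2.07 > 0.604 → include.
Rate on top 2: 0.6922. bluegill: 1.77 > 0.6922 → include.
Rate on top 3: 0.7595. fathead minnows: 1.25 > 0.7595 → include.
Rate on top 4: 0.8782. crayfish: 1.04 > 0.8782 → include.
Optimal diet: tadpoles, dragonfly nymphs, bluegill, fathead minnows, crayfish — 5 of 5 types.

5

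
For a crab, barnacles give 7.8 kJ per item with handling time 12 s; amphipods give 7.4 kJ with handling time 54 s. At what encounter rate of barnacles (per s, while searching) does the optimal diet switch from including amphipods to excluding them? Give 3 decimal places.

Drop amphipods once their profitability E₂/h₂ falls below the rate achievable on barnacles alone: E₂/h₂ = λE₁/(1 + λh₁).
Solve for λ: λE₁h₂ = E₂(1 + λh₁) → λ(E₁h₂ − E₂h₁) = E₂ → λ = E₂/(E₁h₂ − E₂h₁).
λ = 7.4/(7.8×54 − 7.4×12) = 7.4/332.4 = 0.02226 per s.

0.022 per s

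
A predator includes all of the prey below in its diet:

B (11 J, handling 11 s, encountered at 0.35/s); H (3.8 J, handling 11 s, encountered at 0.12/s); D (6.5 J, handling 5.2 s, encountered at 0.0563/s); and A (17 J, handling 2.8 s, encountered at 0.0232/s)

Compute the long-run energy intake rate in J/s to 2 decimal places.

0.78 J/s

R = Σλ_iE_i / (1 + Σλ_ih_i)
Numerator: 0.35×11 + 0.12×3.8 + 0.0563×6.5 + 0.0232×17 = 5.066
Denominator: 1 + 0.35×11 + 0.12×11 + 0.0563×5.2 + 0.0232×2.8 = 6.528
R = 5.066/6.528 = 0.7761 J/s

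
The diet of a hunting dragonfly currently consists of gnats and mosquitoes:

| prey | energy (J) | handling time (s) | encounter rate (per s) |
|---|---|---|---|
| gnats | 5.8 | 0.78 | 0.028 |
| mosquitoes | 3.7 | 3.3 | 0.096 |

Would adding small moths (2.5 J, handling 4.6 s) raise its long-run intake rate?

Intake rate on the current diet: R = (0.028×5.8 + 0.096×3.7) / (1 + 0.028×0.78 + 0.096×3.3) = 0.5176/1.339 = 0.3867 J/s.
Profitability of small moths: 2.5/4.6 = 0.5435 J/s.
Since 0.5435 > R, including small moths increases the long-run rate.

Yes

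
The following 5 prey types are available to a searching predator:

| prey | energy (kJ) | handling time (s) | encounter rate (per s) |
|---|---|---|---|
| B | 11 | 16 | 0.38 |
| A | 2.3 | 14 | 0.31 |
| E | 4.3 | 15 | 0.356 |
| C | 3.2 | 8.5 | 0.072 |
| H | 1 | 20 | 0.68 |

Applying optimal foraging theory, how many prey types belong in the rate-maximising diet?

1

Rank by E/h (kJ/s): B 0.688, C 0.376, E 0.287, A 0.164, H 0.05. Include each in turn until the next type's E/h falls below the running intake rate.
Rate on top 1: 0.5904. C: 0.376 < 0.5904 → exclude; stop.
Optimal diet: B — 1 of 5 types.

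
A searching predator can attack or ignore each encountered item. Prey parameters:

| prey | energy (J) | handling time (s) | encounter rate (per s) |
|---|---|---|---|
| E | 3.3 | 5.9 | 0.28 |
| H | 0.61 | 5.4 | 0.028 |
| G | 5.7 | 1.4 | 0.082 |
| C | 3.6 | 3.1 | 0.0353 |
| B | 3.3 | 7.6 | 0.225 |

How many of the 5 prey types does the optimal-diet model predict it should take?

E/h in descending order: G 4.07, C 1.16, E 0.559, B 0.434, H 0.113 J/s. The optimal diet is the largest prefix of this list for which every included type satisfies E_i/h_i > R on the types above it.
Rate on top 1: 0.4193. C: 1.16 > 0.4193 → include.
Rate on top 2: 0.4856. E: 0.559 > 0.4856 → include.
Rate on top 3: 0.5279. B: 0.434 < 0.5279 → exclude; stop.
Optimal diet: G, C, E — 3 of 5 types.

3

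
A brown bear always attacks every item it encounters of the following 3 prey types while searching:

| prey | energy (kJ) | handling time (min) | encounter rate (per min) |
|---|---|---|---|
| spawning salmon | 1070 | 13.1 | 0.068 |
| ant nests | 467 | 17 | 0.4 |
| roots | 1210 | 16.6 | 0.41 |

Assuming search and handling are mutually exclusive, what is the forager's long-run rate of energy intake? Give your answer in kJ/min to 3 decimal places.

R = (0.068×1070 + 0.4×467 + 0.41×1210) / (1 + 0.068×13.1 + 0.4×17 + 0.41×16.6) = 755.7/15.5 = 48.76 kJ/min.

48.762 kJ/min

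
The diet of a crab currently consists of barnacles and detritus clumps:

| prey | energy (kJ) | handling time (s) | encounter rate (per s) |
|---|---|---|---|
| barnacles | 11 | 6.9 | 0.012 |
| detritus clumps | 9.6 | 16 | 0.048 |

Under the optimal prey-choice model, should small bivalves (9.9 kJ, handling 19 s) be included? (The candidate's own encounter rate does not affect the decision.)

Yes

On barnacles and detritus clumps alone, R = ΣλE/(1+Σλh) = 0.5928/1.851 = 0.3203 kJ/s.
Profitability of small bivalves: 9.9/19 = 0.5211 kJ/s.
0.5211 > 0.3203, so adding small bivalves raises the average — include it.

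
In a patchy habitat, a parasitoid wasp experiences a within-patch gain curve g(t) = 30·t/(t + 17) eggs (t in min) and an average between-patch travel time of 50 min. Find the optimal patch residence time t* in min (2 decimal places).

29.15 min

Maximise g(t)/(T+t): set derivative to zero → g'(t)(T+t) = g(t).
g'(t) = 30·17/(t + 17)². Setting 30·17/(t+17)² = 30t/[(t+17)(50+t)] gives 17(50+t) = t(t+17), so t² = 17×50 = 850.
t* = √850 = 29.15 min.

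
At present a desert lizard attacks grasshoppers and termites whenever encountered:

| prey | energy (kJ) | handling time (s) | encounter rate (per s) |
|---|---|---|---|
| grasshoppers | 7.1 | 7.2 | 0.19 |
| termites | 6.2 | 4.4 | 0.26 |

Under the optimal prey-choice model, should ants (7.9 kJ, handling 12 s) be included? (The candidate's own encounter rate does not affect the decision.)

Intake rate on the current diet: R = (0.19×7.1 + 0.26×6.2) / (1 + 0.19×7.2 + 0.26×4.4) = 2.961/3.512 = 0.8431 kJ/s.
ants: E/h = 7.9/12 = 0.6583 kJ/s.
Since 0.6583 < R, time spent handling ants is better spent searching.

No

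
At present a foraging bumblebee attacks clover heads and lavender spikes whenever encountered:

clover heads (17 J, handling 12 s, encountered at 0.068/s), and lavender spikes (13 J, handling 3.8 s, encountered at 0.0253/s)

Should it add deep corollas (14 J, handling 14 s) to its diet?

Yes

Current rate: (0.068×17 + 0.0253×13)/(1 + 0.068×12 + 0.0253×3.8) = 0.7766 J/s.
Profitability of deep corollas: 14/14 = 1 J/s.
1 > 0.7766, so adding deep corollas raises the average — include it.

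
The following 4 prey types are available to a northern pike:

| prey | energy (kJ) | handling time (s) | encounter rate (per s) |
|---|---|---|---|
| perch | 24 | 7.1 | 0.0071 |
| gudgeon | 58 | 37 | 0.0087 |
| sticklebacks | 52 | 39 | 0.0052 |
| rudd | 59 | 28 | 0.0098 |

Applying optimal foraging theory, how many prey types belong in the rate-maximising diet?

4

E/h in descending order: perch 3.38, rudd 2.11, gudgeon 1.57, sticklebacks 1.33 kJ/s. The optimal diet is the largest prefix of this list for which every included type satisfies E_i/h_i > R on the types above it.
Rate on top 1: 0.1622. rudd: 2.11 > 0.1622 → include.
Rate on top 2: 0.5651. gudgeon: 1.57 > 0.5651 → include.
Rate on top 3: 0.761. sticklebacks: 1.33 > 0.761 → include.
Optimal diet: perch, rudd, gudgeon, sticklebacks — 4 of 4 types.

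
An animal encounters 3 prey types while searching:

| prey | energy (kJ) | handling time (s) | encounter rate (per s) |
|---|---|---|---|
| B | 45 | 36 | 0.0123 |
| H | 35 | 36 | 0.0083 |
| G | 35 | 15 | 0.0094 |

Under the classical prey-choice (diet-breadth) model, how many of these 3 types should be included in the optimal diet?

Profitabilities (E/h, kJ/s): G 2.33, B 1.25, H 0.972. Add prey in this order while the next type's profitability exceeds the intake rate on those already taken.
Rate on top 1: 0.2883. B: 1.25 > 0.2883 → include.
Rate on top 2: 0.5572. H: 0.972 > 0.5572 → include.
Optimal diet: G, B, H — 3 of 3 types.

3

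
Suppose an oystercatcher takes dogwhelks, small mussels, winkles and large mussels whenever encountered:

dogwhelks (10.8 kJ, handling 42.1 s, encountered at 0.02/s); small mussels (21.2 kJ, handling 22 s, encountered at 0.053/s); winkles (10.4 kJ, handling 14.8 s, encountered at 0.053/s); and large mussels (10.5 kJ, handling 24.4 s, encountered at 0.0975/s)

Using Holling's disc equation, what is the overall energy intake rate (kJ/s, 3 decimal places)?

0.472 kJ/s

R = (0.02×10.8 + 0.053×21.2 + 0.053×10.4 + 0.0975×10.5) / (1 + 0.02×42.1 + 0.053×22 + 0.053×14.8 + 0.0975×24.4) = 2.915/6.171 = 0.4723 kJ/s.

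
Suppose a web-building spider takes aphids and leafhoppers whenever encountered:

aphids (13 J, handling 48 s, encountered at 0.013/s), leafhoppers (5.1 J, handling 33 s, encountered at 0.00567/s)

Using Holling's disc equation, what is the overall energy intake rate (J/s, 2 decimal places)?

R = (0.013×13 + 0.00567×5.1) / (1 + 0.013×48 + 0.00567×33) = 0.1979/1.811 = 0.1093 J/s.

0.11 J/s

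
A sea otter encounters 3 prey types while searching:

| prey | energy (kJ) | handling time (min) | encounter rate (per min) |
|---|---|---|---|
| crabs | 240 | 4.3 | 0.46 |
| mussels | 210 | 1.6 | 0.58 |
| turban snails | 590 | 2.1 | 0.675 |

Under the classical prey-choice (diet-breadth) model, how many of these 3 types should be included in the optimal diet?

1

Rank by E/h (kJ/min): turban snails 281, mussels 131, crabs 55.8. Include each in turn until the next type's E/h falls below the running intake rate.
Rate on top 1: 164.7. mussels: 131 < 164.7 → exclude; stop.
Optimal diet: turban snails — 1 of 3 types.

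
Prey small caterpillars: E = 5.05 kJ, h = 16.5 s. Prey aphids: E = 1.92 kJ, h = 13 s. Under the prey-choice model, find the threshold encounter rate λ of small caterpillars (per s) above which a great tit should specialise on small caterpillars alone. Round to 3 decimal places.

0.057 per s

Drop aphids once their profitability E₂/h₂ falls below the rate achievable on small caterpillars alone: E₂/h₂ = λE₁/(1 + λh₁).
Solve for λ: λE₁h₂ = E₂(1 + λh₁) → λ(E₁h₂ − E₂h₁) = E₂ → λ = E₂/(E₁h₂ − E₂h₁).
λ = 1.92/(5.05×13 − 1.92×16.5) = 1.92/33.97 = 0.05652 per s.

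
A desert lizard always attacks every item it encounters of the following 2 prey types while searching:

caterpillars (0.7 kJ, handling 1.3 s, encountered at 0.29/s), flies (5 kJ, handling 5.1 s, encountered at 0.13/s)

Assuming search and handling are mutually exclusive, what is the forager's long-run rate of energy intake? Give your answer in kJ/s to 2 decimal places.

R = Σλ_iE_i / (1 + Σλ_ih_i)
Numerator: 0.29×0.7 + 0.13×5 = 0.853
Denominator: 1 + 0.29×1.3 + 0.13×5.1 = 2.04
R = 0.853/2.04 = 0.4181 kJ/s

0.42 kJ/s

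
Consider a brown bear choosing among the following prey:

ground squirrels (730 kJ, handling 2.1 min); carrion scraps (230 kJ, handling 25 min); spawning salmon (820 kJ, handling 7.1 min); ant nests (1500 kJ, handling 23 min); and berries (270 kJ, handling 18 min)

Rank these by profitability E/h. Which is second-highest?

spawning salmon

Profitability E/h (kJ/min): ground squirrels = 730/2.1 = 348, carrion scraps = 230/25 = 9.2, spawning salmon = 820/7.1 = 115, ant nests = 1500/23 = 65.2, berries = 270/18 = 15.
Ranked: ground squirrels > spawning salmon > ant nests > berries > carrion scraps.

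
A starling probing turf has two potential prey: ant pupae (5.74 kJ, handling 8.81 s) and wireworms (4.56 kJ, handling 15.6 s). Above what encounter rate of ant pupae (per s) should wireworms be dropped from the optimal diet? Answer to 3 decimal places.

Drop wireworms once their profitability E₂/h₂ falls below the rate achievable on ant pupae alone: E₂/h₂ = λE₁/(1 + λh₁).
Solve for λ: λE₁h₂ = E₂(1 + λh₁) → λ(E₁h₂ − E₂h₁) = E₂ → λ = E₂/(E₁h₂ − E₂h₁).
λ = 4.56/(5.74×15.6 − 4.56×8.81) = 4.56/49.37 = 0.09236 per s.

0.092 per s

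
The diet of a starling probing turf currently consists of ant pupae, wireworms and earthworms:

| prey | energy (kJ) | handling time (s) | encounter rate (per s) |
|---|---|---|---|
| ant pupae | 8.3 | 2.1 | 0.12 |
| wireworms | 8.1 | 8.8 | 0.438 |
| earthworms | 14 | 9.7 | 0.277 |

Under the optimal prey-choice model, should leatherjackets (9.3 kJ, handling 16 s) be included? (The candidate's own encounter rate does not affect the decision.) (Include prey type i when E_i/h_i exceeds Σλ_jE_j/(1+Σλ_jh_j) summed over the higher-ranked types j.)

On ant pupae, wireworms and earthworms alone, R = ΣλE/(1+Σλh) = 8.422/7.793 = 1.081 kJ/s.
leatherjackets: E/h = 9.3/16 = 0.5813 kJ/s.
0.5813 < 1.081, so adding leatherjackets would lower the average — exclude it.

No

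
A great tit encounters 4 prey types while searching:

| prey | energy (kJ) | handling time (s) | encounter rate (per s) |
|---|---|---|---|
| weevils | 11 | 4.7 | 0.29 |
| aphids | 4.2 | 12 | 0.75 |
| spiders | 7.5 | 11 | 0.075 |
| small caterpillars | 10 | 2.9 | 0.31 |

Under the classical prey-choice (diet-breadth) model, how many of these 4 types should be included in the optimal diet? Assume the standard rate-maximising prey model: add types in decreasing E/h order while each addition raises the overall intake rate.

2

E/h in descending order: small caterpillars 3.45, weevils 2.34, spiders 0.682, aphids 0.35 kJ/s. The optimal diet is the largest prefix of this list for which every included type satisfies E_i/h_i > R on the types above it.
Rate on top 1: 1.632. weevils: 2.34 > 1.632 → include.
Rate on top 2: 1.928. spiders: 0.682 < 1.928 → exclude; stop.
Optimal diet: small caterpillars, weevils — 2 of 4 types.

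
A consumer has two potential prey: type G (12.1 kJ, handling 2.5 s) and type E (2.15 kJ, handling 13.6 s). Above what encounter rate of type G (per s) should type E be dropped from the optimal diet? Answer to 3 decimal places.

0.014 per s

The zero-one rule: include type E iff E₂/h₂ > λE₁/(1+λh₁). Equality gives the switch point.
λE₁h₂ = E₂ + λE₂h₁ ⇒ λ = E₂/(E₁h₂ − E₂h₁) = 2.15/(164.6 − 5.375) = 0.01351 per s.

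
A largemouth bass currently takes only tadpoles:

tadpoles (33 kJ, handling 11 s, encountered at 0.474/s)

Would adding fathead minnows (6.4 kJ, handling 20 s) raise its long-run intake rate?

No

Intake rate on the current diet: R = (0.474×33) / (1 + 0.474×11) = 15.64/6.214 = 2.517 kJ/s.
fathead minnows: E/h = 6.4/20 = 0.32 kJ/s.
Since 0.32 < R, time spent handling fathead minnows is better spent searching.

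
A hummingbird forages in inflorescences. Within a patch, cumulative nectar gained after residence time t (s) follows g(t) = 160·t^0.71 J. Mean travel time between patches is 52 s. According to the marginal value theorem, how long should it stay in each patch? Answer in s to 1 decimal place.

Maximise g(t)/(T+t): set derivative to zero → g'(t)(T+t) = g(t).
g'(t) = 0.71·160·t^-0.29. Setting 0.71·160·t^-0.29 = 160·t^0.71/(52+t) gives 0.71(52+t) = t, so 0.29·t = 0.71×52.
t* = 0.71×52/0.29 = 127.3 s.

127.3 s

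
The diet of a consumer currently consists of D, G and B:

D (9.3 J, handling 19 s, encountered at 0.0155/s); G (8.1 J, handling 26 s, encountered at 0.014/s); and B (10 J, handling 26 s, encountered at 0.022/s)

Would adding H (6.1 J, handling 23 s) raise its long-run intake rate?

Yes

Current rate: (0.0155×9.3 + 0.014×8.1 + 0.022×10)/(1 + 0.0155×19 + 0.014×26 + 0.022×26) = 0.2141 J/s.
H: E/h = 6.1/23 = 0.2652 J/s.
0.2652 > 0.2141, so adding H raises the average — include it.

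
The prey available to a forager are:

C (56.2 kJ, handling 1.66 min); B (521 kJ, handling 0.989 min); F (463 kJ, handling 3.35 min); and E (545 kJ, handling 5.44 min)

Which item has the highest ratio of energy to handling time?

Profitability E/h (kJ/min): C = 56.2/1.66 = 33.9, B = 521/0.989 = 527, F = 463/3.35 = 138, E = 545/5.44 = 100.
Ranked: B > F > E > C.

B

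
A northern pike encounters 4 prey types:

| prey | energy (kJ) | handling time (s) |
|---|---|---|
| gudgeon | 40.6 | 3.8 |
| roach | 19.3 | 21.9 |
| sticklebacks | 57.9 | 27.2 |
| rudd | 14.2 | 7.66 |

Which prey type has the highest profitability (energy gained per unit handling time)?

gudgeon

Profitability E/h (kJ/s): gudgeon = 40.6/3.8 = 10.7, roach = 19.3/21.9 = 0.881, sticklebacks = 57.9/27.2 = 2.13, rudd = 14.2/7.66 = 1.85.
Ranked: gudgeon > sticklebacks > rudd > roach.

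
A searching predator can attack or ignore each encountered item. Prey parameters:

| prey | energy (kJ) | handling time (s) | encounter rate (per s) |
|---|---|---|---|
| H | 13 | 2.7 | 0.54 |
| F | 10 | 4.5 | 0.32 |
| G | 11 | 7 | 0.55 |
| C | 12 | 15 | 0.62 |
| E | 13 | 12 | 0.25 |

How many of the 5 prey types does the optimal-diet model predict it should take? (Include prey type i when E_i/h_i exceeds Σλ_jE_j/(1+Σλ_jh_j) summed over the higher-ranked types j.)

E/h in descending order: H 4.81, F 2.22, G 1.57, E 1.08, C 0.8 kJ/s. The optimal diet is the largest prefix of this list for which every included type satisfies E_i/h_i > R on the types above it.
Rate on top 1: 2.856. F: 2.22 < 2.856 → exclude; stop.
Optimal diet: H — 1 of 5 types.

1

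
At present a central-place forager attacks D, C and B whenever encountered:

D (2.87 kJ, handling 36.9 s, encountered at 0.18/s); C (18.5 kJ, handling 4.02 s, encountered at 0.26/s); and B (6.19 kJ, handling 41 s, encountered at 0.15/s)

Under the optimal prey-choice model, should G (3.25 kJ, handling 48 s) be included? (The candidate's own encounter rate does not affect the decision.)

No

On D, C and B alone, R = ΣλE/(1+Σλh) = 6.255/14.84 = 0.4216 kJ/s.
Profitability of G: 3.25/48 = 0.06771 kJ/s.
Since 0.06771 < R, time spent handling G is better spent searching.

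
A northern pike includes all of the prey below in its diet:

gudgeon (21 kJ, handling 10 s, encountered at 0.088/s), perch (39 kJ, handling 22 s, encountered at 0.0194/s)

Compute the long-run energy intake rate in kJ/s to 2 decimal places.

1.13 kJ/s

R = Σλ_iE_i / (1 + Σλ_ih_i)
Numerator: 0.088×21 + 0.0194×39 = 2.605
Denominator: 1 + 0.088×10 + 0.0194×22 = 2.307
R = 2.605/2.307 = 1.129 kJ/s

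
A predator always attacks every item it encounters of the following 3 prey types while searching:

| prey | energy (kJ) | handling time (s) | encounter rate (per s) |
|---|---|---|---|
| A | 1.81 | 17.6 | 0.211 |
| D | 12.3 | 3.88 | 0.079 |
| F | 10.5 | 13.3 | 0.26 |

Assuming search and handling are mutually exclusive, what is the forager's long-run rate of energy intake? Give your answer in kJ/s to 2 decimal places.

0.48 kJ/s

R = Σλ_iE_i / (1 + Σλ_ih_i)
Numerator: 0.211×1.81 + 0.079×12.3 + 0.26×10.5 = 4.084
Denominator: 1 + 0.211×17.6 + 0.079×3.88 + 0.26×13.3 = 8.478
R = 4.084/8.478 = 0.4817 kJ/s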